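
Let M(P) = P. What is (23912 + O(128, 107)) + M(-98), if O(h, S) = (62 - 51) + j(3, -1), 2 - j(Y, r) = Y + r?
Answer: 23825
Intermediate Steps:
j(Y, r) = 2 - Y - r (j(Y, r) = 2 - (Y + r) = 2 + (-Y - r) = 2 - Y - r)
O(h, S) = 11 (O(h, S) = (62 - 51) + (2 - 1*3 - 1*(-1)) = 11 + (2 - 3 + 1) = 11 + 0 = 11)
(23912 + O(128, 107)) + M(-98) = (23912 + 11) - 98 = 23923 - 98 = 23825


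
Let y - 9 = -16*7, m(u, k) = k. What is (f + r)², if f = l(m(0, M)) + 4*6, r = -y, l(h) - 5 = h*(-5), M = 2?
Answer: 14884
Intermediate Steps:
l(h) = 5 - 5*h (l(h) = 5 + h*(-5) = 5 - 5*h)
y = -103 (y = 9 - 16*7 = 9 - 112 = -103)
r = 103 (r = -1*(-103) = 103)
f = 19 (f = (5 - 5*2) + 4*6 = (5 - 10) + 24 = -5 + 24 = 19)
(f + r)² = (19 + 103)² = 122² = 14884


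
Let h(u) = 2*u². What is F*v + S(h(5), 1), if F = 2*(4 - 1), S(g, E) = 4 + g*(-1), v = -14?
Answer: -130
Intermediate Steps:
S(g, E) = 4 - g
F = 6 (F = 2*3 = 6)
F*v + S(h(5), 1) = 6*(-14) + (4 - 2*5²) = -84 + (4 - 2*25) = -84 + (4 - 1*50) = -84 + (4 - 50) = -84 - 46 = -130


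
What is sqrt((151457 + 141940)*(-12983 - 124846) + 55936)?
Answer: I*sqrt(40438559177) ≈ 2.0109e+5*I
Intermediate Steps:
sqrt((151457 + 141940)*(-12983 - 124846) + 55936) = sqrt(293397*(-137829) + 55936) = sqrt(-40438615113 + 55936) = sqrt(-40438559177) = I*sqrt(40438559177)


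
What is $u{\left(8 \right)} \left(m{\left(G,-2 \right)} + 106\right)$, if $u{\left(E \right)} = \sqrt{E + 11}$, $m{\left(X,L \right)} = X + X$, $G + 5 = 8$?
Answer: $112 \sqrt{19} \approx 488.2$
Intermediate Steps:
$G = 3$ ($G = -5 + 8 = 3$)
$m{\left(X,L \right)} = 2 X$
$u{\left(E \right)} = \sqrt{11 + E}$
$u{\left(8 \right)} \left(m{\left(G,-2 \right)} + 106\right) = \sqrt{11 + 8} \left(2 \cdot 3 + 106\right) = \sqrt{19} \left(6 + 106\right) = \sqrt{19} \cdot 112 = 112 \sqrt{19}$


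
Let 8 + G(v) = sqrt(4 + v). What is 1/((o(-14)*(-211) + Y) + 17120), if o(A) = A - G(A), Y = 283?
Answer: 18669/348976771 - 211*I*sqrt(10)/348976771 ≈ 5.3496e-5 - 1.912e-6*I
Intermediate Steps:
G(v) = -8 + sqrt(4 + v)
o(A) = 8 + A - sqrt(4 + A) (o(A) = A - (-8 + sqrt(4 + A)) = A + (8 - sqrt(4 + A)) = 8 + A - sqrt(4 + A))
1/((o(-14)*(-211) + Y) + 17120) = 1/(((8 - 14 - sqrt(4 - 14))*(-211) + 283) + 17120) = 1/(((8 - 14 - sqrt(-10))*(-211) + 283) + 17120) = 1/(((8 - 14 - I*sqrt(10))*(-211) + 283) + 17120) = 1/(((-6 - I*sqrt(10))*(-211) + 283) + 17120) = 1/(((1266 + 211*I*sqrt(10)) + 283) + 17120) = 1/((1549 + 211*I*sqrt(10)) + 17120) = 1/(18669 + 211*I*sqrt(10))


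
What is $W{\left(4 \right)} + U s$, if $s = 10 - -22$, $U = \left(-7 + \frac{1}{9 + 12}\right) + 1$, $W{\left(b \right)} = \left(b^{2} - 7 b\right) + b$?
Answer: $- \frac{4168}{21} \approx -198.48$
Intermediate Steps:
$W{\left(b \right)} = b^{2} - 6 b$
$U = - \frac{125}{21}$ ($U = \left(-7 + \frac{1}{21}\right) + 1 = - \frac{146}{21} + 1 = - \frac{125}{21} \approx -5.9524$)
$s = 32$ ($s = 10 + 22 = 32$)
$W{\left(4 \right)} + U s = 4 \left(-6 + 4\right) - \frac{4000}{21} = 4 \left(-2\right) - \frac{4000}{21} = -8 - \frac{4000}{21} = - \frac{4168}{21}$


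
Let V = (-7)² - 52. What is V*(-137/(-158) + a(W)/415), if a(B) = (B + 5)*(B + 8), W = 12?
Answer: -66345/13114 ≈ -5.0591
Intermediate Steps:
a(B) = (5 + B)*(8 + B)
V = -3 (V = 49 - 52 = -3)
V*(-137/(-158) + a(W)/415) = -3*(-137/(-158) + (40 + 12² + 13*12)/415) = -3*(-137*(-1/158) + (40 + 144 + 156)*(1/415)) = -3*(137/158 + 340*(1/415)) = -3*(137/158 + 68/83) = -3*22115/13114 = -66345/13114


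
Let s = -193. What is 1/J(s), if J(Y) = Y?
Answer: -1/193 ≈ -0.0051813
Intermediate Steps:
1/J(s) = 1/(-193) = -1/193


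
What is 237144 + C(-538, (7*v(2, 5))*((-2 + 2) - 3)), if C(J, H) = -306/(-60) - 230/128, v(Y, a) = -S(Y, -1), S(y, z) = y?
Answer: 75887137/320 ≈ 2.3715e+5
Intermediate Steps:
v(Y, a) = -Y
C(J, H) = 1057/320 (C(J, H) = -306*(-1/60) - 230*1/128 = 51/10 - 115/64 = 1057/320)
237144 + C(-538, (7*v(2, 5))*((-2 + 2) - 3)) = 237144 + 1057/320 = 75887137/320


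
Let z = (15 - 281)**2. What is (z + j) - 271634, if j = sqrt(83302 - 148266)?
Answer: -200878 + 2*I*sqrt(16241) ≈ -2.0088e+5 + 254.88*I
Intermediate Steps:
z = 70756 (z = (-266)**2 = 70756)
j = 2*I*sqrt(16241) (j = sqrt(-64964) = 2*I*sqrt(16241) ≈ 254.88*I)
(z + j) - 271634 = (70756 + 2*I*sqrt(16241)) - 271634 = -200878 + 2*I*sqrt(16241)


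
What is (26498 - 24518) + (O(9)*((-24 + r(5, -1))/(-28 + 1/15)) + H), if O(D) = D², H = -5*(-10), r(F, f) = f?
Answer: 880945/419 ≈ 2102.5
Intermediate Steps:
H = 50
(26498 - 24518) + (O(9)*((-24 + r(5, -1))/(-28 + 1/15)) + H) = (26498 - 24518) + (9²*((-24 - 1)/(-28 + 1/15)) + 50) = 1980 + (81*(-25/(-28 + 1/15)) + 50) = 1980 + (81*(-25/(-419/15)) + 50) = 1980 + (81*(-25*(-15/419)) + 50) = 1980 + (81*(375/419) + 50) = 1980 + (30375/419 + 50) = 1980 + 51325/419 = 880945/419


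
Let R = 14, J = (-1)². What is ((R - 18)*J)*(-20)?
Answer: 80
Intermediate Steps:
J = 1
((R - 18)*J)*(-20) = ((14 - 18)*1)*(-20) = -4*1*(-20) = -4*(-20) = 80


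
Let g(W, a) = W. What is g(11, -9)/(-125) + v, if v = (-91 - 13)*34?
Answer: -442011/125 ≈ -3536.1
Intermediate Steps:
v = -3536 (v = -104*34 = -3536)
g(11, -9)/(-125) + v = 11/(-125) - 3536 = -1/125*11 - 3536 = -11/125 - 3536 = -442011/125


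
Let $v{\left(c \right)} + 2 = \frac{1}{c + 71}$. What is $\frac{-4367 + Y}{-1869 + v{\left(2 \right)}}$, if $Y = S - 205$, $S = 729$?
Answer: $\frac{280539}{136582} \approx 2.054$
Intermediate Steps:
$v{\left(c \right)} = -2 + \frac{1}{71 + c}$ ($v{\left(c \right)} = -2 + \frac{1}{c + 71} = -2 + \frac{1}{71 + c}$)
$Y = 524$ ($Y = 729 - 205 = 524$)
$\frac{-4367 + Y}{-1869 + v{\left(2 \right)}} = \frac{-4367 + 524}{-1869 + \frac{-141 - 4}{71 + 2}} = - \frac{3843}{-1869 + \frac{-141 - 4}{73}} = - \frac{3843}{-1869 + \frac{1}{73} \left(-145\right)} = - \frac{3843}{-1869 - \frac{145}{73}} = - \frac{3843}{- \frac{136582}{73}} = \left(-3843\right) \left(- \frac{73}{136582}\right) = \frac{280539}{136582}$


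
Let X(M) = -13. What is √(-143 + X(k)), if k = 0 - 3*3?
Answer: 2*I*√39 ≈ 12.49*I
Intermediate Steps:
k = -9 (k = 0 - 9 = -9)
√(-143 + X(k)) = √(-143 - 13) = √(-156) = 2*I*√39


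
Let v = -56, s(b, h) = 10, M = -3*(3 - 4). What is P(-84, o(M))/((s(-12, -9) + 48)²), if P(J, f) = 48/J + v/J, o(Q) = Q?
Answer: 1/35322 ≈ 2.8311e-5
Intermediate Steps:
M = 3 (M = -3*(-1) = 3)
P(J, f) = -8/J (P(J, f) = 48/J - 56/J = -8/J)
P(-84, o(M))/((s(-12, -9) + 48)²) = (-8/(-84))/((10 + 48)²) = (-8*(-1/84))/(58²) = (2/21)/3364 = (2/21)*(1/3364) = 1/35322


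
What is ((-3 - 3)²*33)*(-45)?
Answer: -53460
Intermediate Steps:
((-3 - 3)²*33)*(-45) = ((-6)²*33)*(-45) = (36*33)*(-45) = 1188*(-45) = -53460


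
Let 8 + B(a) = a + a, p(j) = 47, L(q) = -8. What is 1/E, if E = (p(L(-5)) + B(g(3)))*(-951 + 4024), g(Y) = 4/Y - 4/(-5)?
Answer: 15/1994377 ≈ 7.5211e-6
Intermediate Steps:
g(Y) = 4/5 + 4/Y (g(Y) = 4/Y - 4*(-1/5) = 4/Y + 4/5 = 4/5 + 4/Y)
B(a) = -8 + 2*a (B(a) = -8 + (a + a) = -8 + 2*a)
E = 1994377/15 (E = (47 + (-8 + 2*(4/5 + 4/3)))*(-951 + 4024) = (47 + (-8 + 2*(4/5 + 4*(1/3))))*3073 = (47 + (-8 + 2*(4/5 + 4/3)))*3073 = (47 + (-8 + 2*(32/15)))*3073 = (47 + (-8 + 64/15))*3073 = (47 - 56/15)*3073 = (649/15)*3073 = 1994377/15 ≈ 1.3296e+5)
1/E = 1/(1994377/15) = 15/1994377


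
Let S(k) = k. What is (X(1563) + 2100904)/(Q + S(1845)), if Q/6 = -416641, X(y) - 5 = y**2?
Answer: -1514626/832667 ≈ -1.8190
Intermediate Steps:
X(y) = 5 + y**2
Q = -2499846 (Q = 6*(-416641) = -2499846)
(X(1563) + 2100904)/(Q + S(1845)) = ((5 + 1563**2) + 2100904)/(-2499846 + 1845) = ((5 + 2442969) + 2100904)/(-2498001) = (2442974 + 2100904)*(-1/2498001) = 4543878*(-1/2498001) = -1514626/832667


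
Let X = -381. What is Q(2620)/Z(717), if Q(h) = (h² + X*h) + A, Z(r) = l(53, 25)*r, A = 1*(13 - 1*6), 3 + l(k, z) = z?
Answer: 5866187/15774 ≈ 371.89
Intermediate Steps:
l(k, z) = -3 + z
A = 7 (A = 1*(13 - 6) = 1*7 = 7)
Z(r) = 22*r (Z(r) = (-3 + 25)*r = 22*r)
Q(h) = 7 + h² - 381*h (Q(h) = (h² - 381*h) + 7 = 7 + h² - 381*h)
Q(2620)/Z(717) = (7 + 2620² - 381*2620)/((22*717)) = (7 + 6864400 - 998220)/15774 = 5866187*(1/15774) = 5866187/15774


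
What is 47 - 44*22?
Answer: -921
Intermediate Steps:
47 - 44*22 = 47 - 968 = -921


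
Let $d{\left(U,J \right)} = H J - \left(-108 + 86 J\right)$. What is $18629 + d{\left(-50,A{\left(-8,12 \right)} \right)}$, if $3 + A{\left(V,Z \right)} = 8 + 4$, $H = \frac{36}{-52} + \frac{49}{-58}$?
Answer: $\frac{13533671}{754} \approx 17949.0$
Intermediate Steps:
$H = - \frac{1159}{754}$ ($H = 36 \left(- \frac{1}{52}\right) + 49 \left(- \frac{1}{58}\right) = - \frac{9}{13} - \frac{49}{58} = - \frac{1159}{754} \approx -1.5371$)
$A{\left(V,Z \right)} = 9$ ($A{\left(V,Z \right)} = -3 + \left(8 + 4\right) = -3 + 12 = 9$)
$d{\left(U,J \right)} = 108 - \frac{66003 J}{754}$ ($d{\left(U,J \right)} = - \frac{1159 J}{754} - \left(-108 + 86 J\right) = 108 - \frac{66003 J}{754}$)
$18629 + d{\left(-50,A{\left(-8,12 \right)} \right)} = 18629 + \left(108 - \frac{594027}{754}\right) = 18629 - \frac{512595}{754} = \frac{13533671}{754}$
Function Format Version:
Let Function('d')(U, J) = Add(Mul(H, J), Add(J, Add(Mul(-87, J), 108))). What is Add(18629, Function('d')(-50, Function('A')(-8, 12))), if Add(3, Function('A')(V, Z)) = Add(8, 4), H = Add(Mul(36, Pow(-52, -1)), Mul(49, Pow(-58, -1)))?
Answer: Rational(13533671, 754) ≈ 17949.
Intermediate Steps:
H = Rational(-1159, 754) (H = Add(Mul(36, Rational(-1, 52)), Mul(49, Rational(-1, 58))) = Add(Rational(-9, 13), Rational(-49, 58)) = Rational(-1159, 754) ≈ -1.5371)
Function('A')(V, Z) = 9 (Function('A')(V, Z) = Add(-3, Add(8, 4)) = Add(-3, 12) = 9)
Function('d')(U, J) = Add(108, Mul(Rational(-66003, 754), J)) (Function('d')(U, J) = Add(Mul(Rational(-1159, 754), J), Add(J, Add(Mul(-87, J), 108))) = Add(Mul(Rational(-1159, 754), J), Add(J, Add(108, Mul(-87, J)))) = Add(Mul(Rational(-1159, 754), J), Add(108, Mul(-86, J))) = Add(108, Mul(Rational(-66003, 754), J)))
Add(18629, Function('d')(-50, Function('A')(-8, 12))) = Add(18629, Add(108, Mul(Rational(-66003, 754), 9))) = Add(18629, Add(108, Rational(-594027, 754))) = Add(18629, Rational(-512595, 754)) = Rational(13533671, 754)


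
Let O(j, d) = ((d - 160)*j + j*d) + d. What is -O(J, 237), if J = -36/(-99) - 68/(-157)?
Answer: -5359/11 ≈ -487.18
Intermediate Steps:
J = 1376/1727 (J = -36*(-1/99) - 68*(-1/157) = 4/11 + 68/157 = 1376/1727 ≈ 0.79676)
O(j, d) = d + d*j + j*(-160 + d) (O(j, d) = ((-160 + d)*j + d*j) + d = (j*(-160 + d) + d*j) + d = (d*j + j*(-160 + d)) + d = d + d*j + j*(-160 + d))
-O(J, 237) = -(237 - 160*1376/1727 + 2*237*(1376/1727)) = -(237 - 220160/1727 + 652224/1727) = -1*5359/11 = -5359/11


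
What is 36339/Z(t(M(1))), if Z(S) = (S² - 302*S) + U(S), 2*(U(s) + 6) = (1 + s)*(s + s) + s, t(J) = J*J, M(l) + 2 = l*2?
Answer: -12113/2 ≈ -6056.5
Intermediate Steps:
M(l) = -2 + 2*l (M(l) = -2 + l*2 = -2 + 2*l)
t(J) = J²
U(s) = -6 + s/2 + s*(1 + s) (U(s) = -6 + ((1 + s)*(s + s) + s)/2 = -6 + ((1 + s)*(2*s) + s)/2 = -6 + (2*s*(1 + s) + s)/2 = -6 + (s + 2*s*(1 + s))/2 = -6 + (s/2 + s*(1 + s)) = -6 + s/2 + s*(1 + s))
Z(S) = -6 + 2*S² - 601*S/2 (Z(S) = (S² - 302*S) + (-6 + S² + 3*S/2) = -6 + 2*S² - 601*S/2)
36339/Z(t(M(1))) = 36339/(-6 + 2*((-2 + 2*1)²)² - 601*(-2 + 2*1)²/2) = 36339/(-6 + 2*((-2 + 2)²)² - 601*(-2 + 2)²/2) = 36339/(-6 + 2*(0²)² - 601/2*0²) = 36339/(-6 + 2*0² - 601/2*0) = 36339/(-6 + 2*0 + 0) = 36339/(-6 + 0 + 0) = 36339/(-6) = 36339*(-⅙) = -12113/2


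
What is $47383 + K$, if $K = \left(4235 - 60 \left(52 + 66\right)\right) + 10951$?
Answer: $55489$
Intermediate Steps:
$K = 8106$ ($K = \left(4235 - 7080\right) + 10951 = -2845 + 10951 = 8106$)
$47383 + K = 47383 + 8106 = 55489$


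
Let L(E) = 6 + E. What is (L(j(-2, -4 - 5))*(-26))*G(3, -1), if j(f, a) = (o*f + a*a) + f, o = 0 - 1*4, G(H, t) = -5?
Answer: 12090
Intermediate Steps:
o = -4 (o = 0 - 4 = -4)
j(f, a) = a² - 3*f (j(f, a) = (-4*f + a*a) + f = (-4*f + a²) + f = (a² - 4*f) + f = a² - 3*f)
(L(j(-2, -4 - 5))*(-26))*G(3, -1) = ((6 + ((-4 - 5)² - 3*(-2)))*(-26))*(-5) = ((6 + ((-9)² + 6))*(-26))*(-5) = ((6 + (81 + 6))*(-26))*(-5) = ((6 + 87)*(-26))*(-5) = (93*(-26))*(-5) = -2418*(-5) = 12090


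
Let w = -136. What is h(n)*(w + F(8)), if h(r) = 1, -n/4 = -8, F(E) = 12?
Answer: -124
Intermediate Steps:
n = 32 (n = -4*(-8) = 32)
h(n)*(w + F(8)) = 1*(-136 + 12) = 1*(-124) = -124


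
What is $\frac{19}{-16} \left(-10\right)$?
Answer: $\frac{95}{8} \approx 11.875$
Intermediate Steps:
$\frac{19}{-16} \left(-10\right) = 19 \left(- \frac{1}{16}\right) \left(-10\right) = \left(- \frac{19}{16}\right) \left(-10\right) = \frac{95}{8}$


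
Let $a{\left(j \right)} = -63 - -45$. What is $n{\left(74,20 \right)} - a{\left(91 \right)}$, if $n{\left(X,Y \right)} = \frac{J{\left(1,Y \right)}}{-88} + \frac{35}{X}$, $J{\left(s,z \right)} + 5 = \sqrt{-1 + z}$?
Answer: $\frac{60333}{3256} - \frac{\sqrt{19}}{88} \approx 18.48$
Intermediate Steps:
$J{\left(s,z \right)} = -5 + \sqrt{-1 + z}$
$n{\left(X,Y \right)} = \frac{5}{88} + \frac{35}{X} - \frac{\sqrt{-1 + Y}}{88}$ ($n{\left(X,Y \right)} = \frac{-5 + \sqrt{-1 + Y}}{-88} + \frac{35}{X} = \left(-5 + \sqrt{-1 + Y}\right) \left(- \frac{1}{88}\right) + \frac{35}{X} = \left(\frac{5}{88} - \frac{\sqrt{-1 + Y}}{88}\right) + \frac{35}{X} = \frac{5}{88} + \frac{35}{X} - \frac{\sqrt{-1 + Y}}{88}$)
$a{\left(j \right)} = -18$ ($a{\left(j \right)} = -63 + 45 = -18$)
$n{\left(74,20 \right)} - a{\left(91 \right)} = \frac{3080 + 74 \left(5 - \sqrt{-1 + 20}\right)}{88 \cdot 74} - -18 = \frac{1}{88} \cdot \frac{1}{74} \left(3080 + 74 \left(5 - \sqrt{19}\right)\right) + 18 = \frac{1}{88} \cdot \frac{1}{74} \left(3080 + \left(370 - 74 \sqrt{19}\right)\right) + 18 = \frac{1}{88} \cdot \frac{1}{74} \left(3450 - 74 \sqrt{19}\right) + 18 = \left(\frac{1725}{3256} - \frac{\sqrt{19}}{88}\right) + 18 = \frac{60333}{3256} - \frac{\sqrt{19}}{88}$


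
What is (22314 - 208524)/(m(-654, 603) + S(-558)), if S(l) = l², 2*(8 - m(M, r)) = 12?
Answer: -93105/155683 ≈ -0.59804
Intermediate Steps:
m(M, r) = 2 (m(M, r) = 8 - ½*12 = 8 - 6 = 2)
(22314 - 208524)/(m(-654, 603) + S(-558)) = (22314 - 208524)/(2 + (-558)²) = -186210/(2 + 311364) = -186210/311366 = -186210*1/311366 = -93105/155683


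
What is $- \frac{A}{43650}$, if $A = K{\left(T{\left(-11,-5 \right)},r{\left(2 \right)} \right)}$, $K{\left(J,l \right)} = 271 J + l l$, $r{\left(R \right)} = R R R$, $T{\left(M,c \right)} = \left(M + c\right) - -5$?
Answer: $\frac{2917}{43650} \approx 0.066827$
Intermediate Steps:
$T{\left(M,c \right)} = 5 + M + c$ ($T{\left(M,c \right)} = \left(M + c\right) + 5 = 5 + M + c$)
$r{\left(R \right)} = R^{3}$ ($r{\left(R \right)} = R^{2} R = R^{3}$)
$K{\left(J,l \right)} = l^{2} + 271 J$ ($K{\left(J,l \right)} = 271 J + l^{2} = l^{2} + 271 J$)
$A = -2917$ ($A = \left(2^{3}\right)^{2} + 271 \left(5 - 11 - 5\right) = 8^{2} + 271 \left(-11\right) = 64 - 2981 = -2917$)
$- \frac{A}{43650} = - \frac{-2917}{43650} = \left(-1\right) \left(- \frac{2917}{43650}\right) = \frac{2917}{43650}$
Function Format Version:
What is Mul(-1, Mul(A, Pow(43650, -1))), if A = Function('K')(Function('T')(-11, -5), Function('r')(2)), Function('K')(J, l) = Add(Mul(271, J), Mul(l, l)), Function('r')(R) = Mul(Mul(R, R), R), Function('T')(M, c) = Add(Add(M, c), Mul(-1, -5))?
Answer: Rational(2917, 43650) ≈ 0.066827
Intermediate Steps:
Function('T')(M, c) = Add(5, M, c) (Function('T')(M, c) = Add(Add(M, c), 5) = Add(5, M, c))
Function('r')(R) = Pow(R, 3) (Function('r')(R) = Mul(Pow(R, 2), R) = Pow(R, 3))
Function('K')(J, l) = Add(Pow(l, 2), Mul(271, J)) (Function('K')(J, l) = Add(Mul(271, J), Pow(l, 2)) = Add(Pow(l, 2), Mul(271, J)))
A = -2917 (A = Add(Pow(Pow(2, 3), 2), Mul(271, Add(5, -11, -5))) = Add(Pow(8, 2), Mul(271, -11)) = Add(64, -2981) = -2917)
Mul(-1, Mul(A, Pow(43650, -1))) = Mul(-1, Mul(-2917, Pow(43650, -1))) = Mul(-1, Mul(-2917, Rational(1, 43650))) = Mul(-1, Rational(-2917, 43650)) = Rational(2917, 43650)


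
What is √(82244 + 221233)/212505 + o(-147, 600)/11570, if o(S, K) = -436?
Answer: -218/5785 + √303477/212505 ≈ -0.035091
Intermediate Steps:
√(82244 + 221233)/212505 + o(-147, 600)/11570 = √(82244 + 221233)/212505 - 436/11570 = √303477*(1/212505) - 436*1/11570 = √303477/212505 - 218/5785 = -218/5785 + √303477/212505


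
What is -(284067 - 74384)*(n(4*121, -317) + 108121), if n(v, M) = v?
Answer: -22772622215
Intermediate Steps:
-(284067 - 74384)*(n(4*121, -317) + 108121) = -(284067 - 74384)*(4*121 + 108121) = -209683*(484 + 108121) = -209683*108605 = -1*22772622215 = -22772622215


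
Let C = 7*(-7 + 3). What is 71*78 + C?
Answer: 5510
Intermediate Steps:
C = -28 (C = 7*(-4) = -28)
71*78 + C = 71*78 - 28 = 5538 - 28 = 5510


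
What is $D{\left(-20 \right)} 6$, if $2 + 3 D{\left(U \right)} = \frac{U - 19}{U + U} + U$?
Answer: $- \frac{841}{20} \approx -42.05$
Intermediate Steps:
$D{\left(U \right)} = - \frac{2}{3} + \frac{U}{3} + \frac{-19 + U}{6 U}$ ($D{\left(U \right)} = - \frac{2}{3} + \frac{\frac{U - 19}{U + U} + U}{3} = - \frac{2}{3} + \frac{\frac{-19 + U}{2 U} + U}{3} = - \frac{2}{3} + \frac{U + \frac{-19 + U}{2 U}}{3} = - \frac{2}{3} + \left(\frac{U}{3} + \frac{-19 + U}{6 U}\right) = - \frac{2}{3} + \frac{U}{3} + \frac{-19 + U}{6 U}$)
$D{\left(-20 \right)} 6 = \frac{-19 - 20 \left(-3 + 2 \left(-20\right)\right)}{6 \left(-20\right)} 6 = \frac{1}{6} \left(- \frac{1}{20}\right) \left(-19 - 20 \left(-3 - 40\right)\right) 6 = \frac{1}{6} \left(- \frac{1}{20}\right) \left(-19 - -860\right) 6 = \frac{1}{6} \left(- \frac{1}{20}\right) \left(-19 + 860\right) 6 = \frac{1}{6} \left(- \frac{1}{20}\right) 841 \cdot 6 = \left(- \frac{841}{120}\right) 6 = - \frac{841}{20}$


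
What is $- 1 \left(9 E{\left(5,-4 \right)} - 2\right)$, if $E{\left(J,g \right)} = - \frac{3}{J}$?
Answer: $\frac{37}{5} \approx 7.4$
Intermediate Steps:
$- 1 \left(9 E{\left(5,-4 \right)} - 2\right) = - 1 \left(9 \left(- \frac{3}{5}\right) - 2\right) = - 1 \left(- \frac{27}{5} - 2\right) = - \frac{1 \left(-37\right)}{5} = \left(-1\right) \left(- \frac{37}{5}\right) = \frac{37}{5}$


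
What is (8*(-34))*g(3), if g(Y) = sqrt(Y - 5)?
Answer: -272*I*sqrt(2) ≈ -384.67*I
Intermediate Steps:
g(Y) = sqrt(-5 + Y)
(8*(-34))*g(3) = (8*(-34))*sqrt(-5 + 3) = -272*I*sqrt(2)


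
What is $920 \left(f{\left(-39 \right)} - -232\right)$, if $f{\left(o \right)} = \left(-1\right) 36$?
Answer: $180320$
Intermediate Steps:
$f{\left(o \right)} = -36$
$920 \left(f{\left(-39 \right)} - -232\right) = 920 \left(-36 - -232\right) = 920 \left(-36 + \left(-57 + 289\right)\right) = 920 \left(-36 + 232\right) = 920 \cdot 196 = 180320$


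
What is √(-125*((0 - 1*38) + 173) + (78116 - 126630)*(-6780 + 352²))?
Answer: I*√5682170611 ≈ 75380.0*I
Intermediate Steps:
√(-125*((0 - 1*38) + 173) + (78116 - 126630)*(-6780 + 352²)) = √(-125*((0 - 38) + 173) - 48514*(-6780 + 123904)) = √(-125*(-38 + 173) - 48514*117124) = √(-125*135 - 5682153736) = √(-16875 - 5682153736) = √(-5682170611) = I*√5682170611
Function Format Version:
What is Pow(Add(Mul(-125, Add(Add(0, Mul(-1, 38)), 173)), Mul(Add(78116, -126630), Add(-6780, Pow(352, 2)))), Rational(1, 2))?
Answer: Mul(I, Pow(5682170611, Rational(1, 2))) ≈ Mul(75380., I)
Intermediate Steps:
Pow(Add(Mul(-125, Add(Add(0, Mul(-1, 38)), 173)), Mul(Add(78116, -126630), Add(-6780, Pow(352, 2)))), Rational(1, 2)) = Pow(Add(Mul(-125, Add(Add(0, -38), 173)), Mul(-48514, Add(-6780, 123904))), Rational(1, 2)) = Pow(Add(Mul(-125, Add(-38, 173)), Mul(-48514, 117124)), Rational(1, 2)) = Pow(Add(Mul(-125, 135), -5682153736), Rational(1, 2)) = Pow(Add(-16875, -5682153736), Rational(1, 2)) = Pow(-5682170611, Rational(1, 2)) = Mul(I, Pow(5682170611, Rational(1, 2)))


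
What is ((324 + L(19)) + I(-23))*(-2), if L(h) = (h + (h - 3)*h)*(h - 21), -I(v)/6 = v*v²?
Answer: -145360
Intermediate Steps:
I(v) = -6*v³ (I(v) = -6*v*v² = -6*v³)
L(h) = (-21 + h)*(h + h*(-3 + h)) (L(h) = (h + (-3 + h)*h)*(-21 + h) = (h + h*(-3 + h))*(-21 + h) = (-21 + h)*(h + h*(-3 + h)))
((324 + L(19)) + I(-23))*(-2) = ((324 + 19*(42 + 19² - 23*19)) - 6*(-23)³)*(-2) = ((324 + 19*(42 + 361 - 437)) - 6*(-12167))*(-2) = ((324 + 19*(-34)) + 73002)*(-2) = ((324 - 646) + 73002)*(-2) = (-322 + 73002)*(-2) = 72680*(-2) = -145360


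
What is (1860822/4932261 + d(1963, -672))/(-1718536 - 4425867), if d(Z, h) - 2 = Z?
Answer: -1077083743/3367311031687 ≈ -0.00031986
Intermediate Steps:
d(Z, h) = 2 + Z
(1860822/4932261 + d(1963, -672))/(-1718536 - 4425867) = (1860822/4932261 + (2 + 1963))/(-1718536 - 4425867) = (1860822*(1/4932261) + 1965)/(-6144403) = (206758/548029 + 1965)*(-1/6144403) = (1077083743/548029)*(-1/6144403) = -1077083743/3367311031687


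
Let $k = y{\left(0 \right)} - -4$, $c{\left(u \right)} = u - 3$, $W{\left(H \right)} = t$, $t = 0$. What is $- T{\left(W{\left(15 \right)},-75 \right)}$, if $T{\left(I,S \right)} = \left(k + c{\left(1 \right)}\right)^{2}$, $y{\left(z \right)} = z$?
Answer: $-4$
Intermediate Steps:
$W{\left(H \right)} = 0$
$c{\left(u \right)} = -3 + u$
$k = 4$ ($k = 0 - -4 = 0 + 4 = 4$)
$T{\left(I,S \right)} = 4$ ($T{\left(I,S \right)} = \left(4 + \left(-3 + 1\right)\right)^{2} = \left(4 - 2\right)^{2} = 2^{2} = 4$)
$- T{\left(W{\left(15 \right)},-75 \right)} = \left(-1\right) 4 = -4$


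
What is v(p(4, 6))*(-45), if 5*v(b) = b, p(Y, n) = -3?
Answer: 27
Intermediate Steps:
v(b) = b/5
v(p(4, 6))*(-45) = ((1/5)*(-3))*(-45) = -3/5*(-45) = 27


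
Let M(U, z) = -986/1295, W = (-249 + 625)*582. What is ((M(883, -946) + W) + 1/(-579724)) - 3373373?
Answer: -2368248820664939/750742580 ≈ -3.1545e+6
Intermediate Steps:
W = 218832 (W = 376*582 = 218832)
M(U, z) = -986/1295 (M(U, z) = -986*1/1295 = -986/1295)
((M(883, -946) + W) + 1/(-579724)) - 3373373 = ((-986/1295 + 218832) + 1/(-579724)) - 3373373 = (283386454/1295 - 1/579724) - 3373373 = 164285928657401/750742580 - 3373373 = -2368248820664939/750742580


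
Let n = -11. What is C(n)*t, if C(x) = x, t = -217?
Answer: 2387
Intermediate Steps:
C(n)*t = -11*(-217) = 2387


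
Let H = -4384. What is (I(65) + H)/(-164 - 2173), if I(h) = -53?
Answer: 1479/779 ≈ 1.8986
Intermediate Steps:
(I(65) + H)/(-164 - 2173) = (-53 - 4384)/(-164 - 2173) = -4437/(-2337) = -4437*(-1/2337) = 1479/779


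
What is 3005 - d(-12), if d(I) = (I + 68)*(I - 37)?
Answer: 5749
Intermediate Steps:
d(I) = (-37 + I)*(68 + I) (d(I) = (68 + I)*(-37 + I) = (-37 + I)*(68 + I))
3005 - d(-12) = 3005 - (-2516 + (-12)² + 31*(-12)) = 3005 - (-2516 + 144 - 372) = 3005 - 1*(-2744) = 3005 + 2744 = 5749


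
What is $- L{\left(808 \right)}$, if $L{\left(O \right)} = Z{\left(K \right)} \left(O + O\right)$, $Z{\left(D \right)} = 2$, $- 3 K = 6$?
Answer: $-3232$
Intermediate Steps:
$K = -2$ ($K = \left(- \frac{1}{3}\right) 6 = -2$)
$L{\left(O \right)} = 4 O$ ($L{\left(O \right)} = 2 \left(O + O\right) = 2 \cdot 2 O = 4 O$)
$- L{\left(808 \right)} = - 4 \cdot 808 = \left(-1\right) 3232 = -3232$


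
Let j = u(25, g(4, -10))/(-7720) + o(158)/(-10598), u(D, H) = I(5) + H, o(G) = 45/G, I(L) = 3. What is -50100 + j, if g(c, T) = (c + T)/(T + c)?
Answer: -80955441586667/1615877060 ≈ -50100.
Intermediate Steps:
g(c, T) = 1 (g(c, T) = (T + c)/(T + c) = 1)
u(D, H) = 3 + H
j = -880667/1615877060 (j = (3 + 1)/(-7720) + (45/158)/(-10598) = 4*(-1/7720) + (45*(1/158))*(-1/10598) = -1/1930 + (45/158)*(-1/10598) = -1/1930 - 45/1674484 = -880667/1615877060 ≈ -0.00054501)
-50100 + j = -50100 - 880667/1615877060 = -80955441586667/1615877060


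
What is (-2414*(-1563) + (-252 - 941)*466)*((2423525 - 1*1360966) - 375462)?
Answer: 2210489990968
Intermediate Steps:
(-2414*(-1563) + (-252 - 941)*466)*((2423525 - 1*1360966) - 375462) = (3773082 - 1193*466)*((2423525 - 1360966) - 375462) = (3773082 - 555938)*(1062559 - 375462) = 3217144*687097 = 2210489990968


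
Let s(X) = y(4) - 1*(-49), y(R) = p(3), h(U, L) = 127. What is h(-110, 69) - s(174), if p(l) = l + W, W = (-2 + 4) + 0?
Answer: 73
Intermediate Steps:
W = 2 (W = 2 + 0 = 2)
p(l) = 2 + l (p(l) = l + 2 = 2 + l)
y(R) = 5 (y(R) = 2 + 3 = 5)
s(X) = 54 (s(X) = 5 - 1*(-49) = 5 + 49 = 54)
h(-110, 69) - s(174) = 127 - 1*54 = 127 - 54 = 73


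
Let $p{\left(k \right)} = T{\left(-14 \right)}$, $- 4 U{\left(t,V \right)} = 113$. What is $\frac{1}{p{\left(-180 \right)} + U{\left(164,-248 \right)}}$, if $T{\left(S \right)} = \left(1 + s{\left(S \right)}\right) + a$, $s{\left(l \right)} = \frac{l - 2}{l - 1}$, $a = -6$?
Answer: $- \frac{60}{1931} \approx -0.031072$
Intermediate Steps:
$s{\left(l \right)} = \frac{-2 + l}{-1 + l}$
$U{\left(t,V \right)} = - \frac{113}{4}$ ($U{\left(t,V \right)} = \left(- \frac{1}{4}\right) 113 = - \frac{113}{4}$)
$T{\left(S \right)} = -5 + \frac{-2 + S}{-1 + S}$ ($T{\left(S \right)} = \left(1 + \frac{-2 + S}{-1 + S}\right) - 6 = -5 + \frac{-2 + S}{-1 + S}$)
$p{\left(k \right)} = - \frac{59}{15}$ ($p{\left(k \right)} = \frac{3 - -56}{-1 - 14} = \frac{3 + 56}{-15} = \left(- \frac{1}{15}\right) 59 = - \frac{59}{15}$)
$\frac{1}{p{\left(-180 \right)} + U{\left(164,-248 \right)}} = \frac{1}{- \frac{59}{15} - \frac{113}{4}} = \frac{1}{- \frac{1931}{60}} = - \frac{60}{1931}$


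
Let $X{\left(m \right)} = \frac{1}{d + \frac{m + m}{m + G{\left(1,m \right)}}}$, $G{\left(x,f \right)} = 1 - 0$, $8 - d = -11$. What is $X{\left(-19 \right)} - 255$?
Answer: $- \frac{48441}{190} \approx -254.95$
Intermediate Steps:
$d = 19$ ($d = 8 - -11 = 8 + 11 = 19$)
$G{\left(x,f \right)} = 1$ ($G{\left(x,f \right)} = 1 + 0 = 1$)
$X{\left(m \right)} = \frac{1}{19 + \frac{2 m}{1 + m}}$ ($X{\left(m \right)} = \frac{1}{19 + \frac{m + m}{m + 1}} = \frac{1}{19 + \frac{2 m}{1 + m}}$)
$X{\left(-19 \right)} - 255 = \frac{1 - 19}{19 + 21 \left(-19\right)} - 255 = \frac{1}{19 - 399} \left(-18\right) - 255 = \frac{1}{-380} \left(-18\right) - 255 = \left(- \frac{1}{380}\right) \left(-18\right) - 255 = \frac{9}{190} - 255 = - \frac{48441}{190}$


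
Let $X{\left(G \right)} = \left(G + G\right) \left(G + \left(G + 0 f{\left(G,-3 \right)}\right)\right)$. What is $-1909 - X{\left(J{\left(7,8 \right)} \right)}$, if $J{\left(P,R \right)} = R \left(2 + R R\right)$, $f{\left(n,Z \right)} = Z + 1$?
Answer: $-1117045$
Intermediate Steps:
$f{\left(n,Z \right)} = 1 + Z$
$J{\left(P,R \right)} = R \left(2 + R^{2}\right)$
$X{\left(G \right)} = 4 G^{2}$ ($X{\left(G \right)} = \left(G + G\right) \left(G + \left(G + 0 \left(1 - 3\right)\right)\right) = 2 G \left(G + \left(G + 0 \left(-2\right)\right)\right) = 2 G \left(G + \left(G + 0\right)\right) = 2 G \left(G + G\right) = 2 G 2 G = 4 G^{2}$)
$-1909 - X{\left(J{\left(7,8 \right)} \right)} = -1909 - 4 \left(8 \left(2 + 8^{2}\right)\right)^{2} = -1909 - 4 \left(8 \left(2 + 64\right)\right)^{2} = -1909 - 4 \left(8 \cdot 66\right)^{2} = -1909 - 4 \cdot 528^{2} = -1909 - 4 \cdot 278784 = -1909 - 1115136 = -1117045$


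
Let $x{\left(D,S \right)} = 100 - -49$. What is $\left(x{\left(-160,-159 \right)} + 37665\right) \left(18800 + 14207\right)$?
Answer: $1248126698$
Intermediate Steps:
$x{\left(D,S \right)} = 149$ ($x{\left(D,S \right)} = 100 + 49 = 149$)
$\left(x{\left(-160,-159 \right)} + 37665\right) \left(18800 + 14207\right) = \left(149 + 37665\right) \left(18800 + 14207\right) = 37814 \cdot 33007 = 1248126698$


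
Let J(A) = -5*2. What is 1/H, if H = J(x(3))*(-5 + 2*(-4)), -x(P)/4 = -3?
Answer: 1/130 ≈ 0.0076923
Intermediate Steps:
x(P) = 12 (x(P) = -4*(-3) = 12)
J(A) = -10
H = 130 (H = -10*(-5 + 2*(-4)) = -10*(-5 - 8) = -10*(-13) = 130)
1/H = 1/130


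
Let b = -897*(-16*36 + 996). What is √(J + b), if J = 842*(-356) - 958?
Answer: 5*I*√27098 ≈ 823.07*I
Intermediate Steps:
J = -300710 (J = -299752 - 958 = -300710)
b = -376740 (b = -897*(-576 + 996) = -897*420 = -376740)
√(J + b) = √(-300710 - 376740) = √(-677450) = 5*I*√27098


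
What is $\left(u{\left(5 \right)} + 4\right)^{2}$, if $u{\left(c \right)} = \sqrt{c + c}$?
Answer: $\left(4 + \sqrt{10}\right)^{2} \approx 51.298$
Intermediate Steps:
$u{\left(c \right)} = \sqrt{2} \sqrt{c}$ ($u{\left(c \right)} = \sqrt{2 c} = \sqrt{2} \sqrt{c}$)
$\left(u{\left(5 \right)} + 4\right)^{2} = \left(\sqrt{2} \sqrt{5} + 4\right)^{2} = \left(\sqrt{10} + 4\right)^{2} = \left(4 + \sqrt{10}\right)^{2}$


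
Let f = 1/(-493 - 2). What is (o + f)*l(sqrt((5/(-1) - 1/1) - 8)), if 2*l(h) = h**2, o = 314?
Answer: -1088003/495 ≈ -2198.0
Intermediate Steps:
f = -1/495 (f = 1/(-495) = -1/495 ≈ -0.0020202)
l(h) = h**2/2
(o + f)*l(sqrt((5/(-1) - 1/1) - 8)) = (314 - 1/495)*((sqrt((5/(-1) - 1/1) - 8))**2/2) = 155429*((sqrt((5*(-1) - 1*1) - 8))**2/2)/495 = 155429*((sqrt((-5 - 1) - 8))**2/2)/495 = 155429*((sqrt(-6 - 8))**2/2)/495 = 155429*((sqrt(-14))**2/2)/495 = 155429*((I*sqrt(14))**2/2)/495 = 155429*((1/2)*(-14))/495 = (155429/495)*(-7) = -1088003/495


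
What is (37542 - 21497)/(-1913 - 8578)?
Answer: -16045/10491 ≈ -1.5294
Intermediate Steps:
(37542 - 21497)/(-1913 - 8578) = 16045/(-10491) = 16045*(-1/10491) = -16045/10491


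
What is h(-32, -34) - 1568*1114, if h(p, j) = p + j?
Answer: -1746818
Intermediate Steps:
h(p, j) = j + p
h(-32, -34) - 1568*1114 = (-34 - 32) - 1568*1114 = -66 - 1746752 = -1746818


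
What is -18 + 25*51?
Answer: 1257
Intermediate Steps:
-18 + 25*51 = -18 + 1275 = 1257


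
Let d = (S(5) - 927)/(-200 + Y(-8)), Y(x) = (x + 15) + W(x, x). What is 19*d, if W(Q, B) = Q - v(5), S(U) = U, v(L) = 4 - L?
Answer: 8759/100 ≈ 87.590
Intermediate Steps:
W(Q, B) = 1 + Q (W(Q, B) = Q - (4 - 1*5) = Q - (4 - 5) = Q - 1*(-1) = Q + 1 = 1 + Q)
Y(x) = 16 + 2*x (Y(x) = (x + 15) + (1 + x) = (15 + x) + (1 + x) = 16 + 2*x)
d = 461/100 (d = (5 - 927)/(-200 + (16 + 2*(-8))) = -922/(-200 + (16 - 16)) = -922/(-200 + 0) = -922/(-200) = -922*(-1/200) = 461/100 ≈ 4.6100)
19*d = 19*(461/100) = 8759/100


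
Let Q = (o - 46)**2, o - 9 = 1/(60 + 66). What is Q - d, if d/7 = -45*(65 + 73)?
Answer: 711854641/15876 ≈ 44838.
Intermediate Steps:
o = 1135/126 (o = 9 + 1/(60 + 66) = 9 + 1/126 = 1135/126 ≈ 9.0079)
Q = 21724921/15876 (Q = (1135/126 - 46)**2 = (-4661/126)**2 = 21724921/15876 ≈ 1368.4)
d = -43470 (d = 7*(-45*(65 + 73)) = 7*(-45*138) = 7*(-6210) = -43470)
Q - d = 21724921/15876 - 1*(-43470) = 21724921/15876 + 43470 = 711854641/15876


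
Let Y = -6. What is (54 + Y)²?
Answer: 2304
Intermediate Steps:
(54 + Y)² = (54 - 6)² = 48² = 2304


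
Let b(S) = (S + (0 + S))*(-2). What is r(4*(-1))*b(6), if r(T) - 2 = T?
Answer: 48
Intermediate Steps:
r(T) = 2 + T
b(S) = -4*S (b(S) = (S + S)*(-2) = (2*S)*(-2) = -4*S)
r(4*(-1))*b(6) = (2 + 4*(-1))*(-4*6) = (2 - 4)*(-24) = -2*(-24) = 48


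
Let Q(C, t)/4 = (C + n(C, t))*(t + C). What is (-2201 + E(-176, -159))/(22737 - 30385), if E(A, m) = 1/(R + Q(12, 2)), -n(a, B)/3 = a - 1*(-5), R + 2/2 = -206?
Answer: 164456/571449 ≈ 0.28779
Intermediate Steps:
R = -207 (R = -1 - 206 = -207)
n(a, B) = -15 - 3*a (n(a, B) = -3*(a - 1*(-5)) = -3*(a + 5) = -3*(5 + a) = -15 - 3*a)
Q(C, t) = 4*(-15 - 2*C)*(C + t) (Q(C, t) = 4*((C + (-15 - 3*C))*(t + C)) = 4*((-15 - 2*C)*(C + t)) = 4*(-15 - 2*C)*(C + t))
E(A, m) = -1/2391 (E(A, m) = 1/(-207 + (-60*12 - 60*2 - 8*12**2 - 8*12*2)) = 1/(-207 + (-720 - 120 - 8*144 - 192)) = 1/(-207 + (-720 - 120 - 1152 - 192)) = 1/(-207 - 2184) = 1/(-2391) = -1/2391)
(-2201 + E(-176, -159))/(22737 - 30385) = (-2201 - 1/2391)/(22737 - 30385) = -5262592/2391/(-7648) = -5262592/2391*(-1/7648) = 164456/571449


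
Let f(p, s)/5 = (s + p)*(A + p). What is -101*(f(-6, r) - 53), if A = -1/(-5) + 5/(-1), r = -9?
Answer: -76457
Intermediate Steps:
A = -24/5 (A = -1*(-1/5) + 5*(-1) = 1/5 - 5 = -24/5 ≈ -4.8000)
f(p, s) = 5*(-24/5 + p)*(p + s) (f(p, s) = 5*((s + p)*(-24/5 + p)) = 5*((p + s)*(-24/5 + p)) = 5*((-24/5 + p)*(p + s)) = 5*(-24/5 + p)*(p + s))
-101*(f(-6, r) - 53) = -101*((-24*(-6) - 24*(-9) + 5*(-6)**2 + 5*(-6)*(-9)) - 53) = -101*((144 + 216 + 5*36 + 270) - 53) = -101*((144 + 216 + 180 + 270) - 53) = -101*(810 - 53) = -101*757 = -76457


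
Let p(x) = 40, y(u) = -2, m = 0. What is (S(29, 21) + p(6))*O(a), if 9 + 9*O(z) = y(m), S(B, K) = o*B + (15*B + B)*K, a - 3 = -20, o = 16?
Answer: -37576/3 ≈ -12525.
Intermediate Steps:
a = -17 (a = 3 - 20 = -17)
S(B, K) = 16*B + 16*B*K (S(B, K) = 16*B + (15*B + B)*K = 16*B + (16*B)*K = 16*B + 16*B*K)
O(z) = -11/9 (O(z) = -1 + (1/9)*(-2) = -1 - 2/9 = -11/9)
(S(29, 21) + p(6))*O(a) = (16*29*(1 + 21) + 40)*(-11/9) = (16*29*22 + 40)*(-11/9) = (10208 + 40)*(-11/9) = 10248*(-11/9) = -37576/3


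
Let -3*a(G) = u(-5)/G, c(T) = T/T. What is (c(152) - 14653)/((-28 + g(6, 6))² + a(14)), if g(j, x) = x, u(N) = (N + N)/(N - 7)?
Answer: -3692304/121963 ≈ -30.274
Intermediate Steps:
u(N) = 2*N/(-7 + N) (u(N) = (2*N)/(-7 + N) = 2*N/(-7 + N))
c(T) = 1
a(G) = -5/(18*G) (a(G) = -2*(-5)/(-7 - 5)/(3*G) = -2*(-5)/(-12)/(3*G) = -2*(-5)*(-1/12)/(3*G) = -5/(18*G))
(c(152) - 14653)/((-28 + g(6, 6))² + a(14)) = (1 - 14653)/((-28 + 6)² - 5/18/14) = -14652/((-22)² - 5/18*1/14) = -14652/(484 - 5/252) = -14652/121963/252 = -14652*252/121963 = -3692304/121963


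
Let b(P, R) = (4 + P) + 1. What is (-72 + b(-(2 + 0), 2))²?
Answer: 4761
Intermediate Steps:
b(P, R) = 5 + P
(-72 + b(-(2 + 0), 2))² = (-72 + (5 - (2 + 0)))² = (-72 + (5 - 1*2))² = (-72 + (5 - 2))² = (-72 + 3)² = (-69)² = 4761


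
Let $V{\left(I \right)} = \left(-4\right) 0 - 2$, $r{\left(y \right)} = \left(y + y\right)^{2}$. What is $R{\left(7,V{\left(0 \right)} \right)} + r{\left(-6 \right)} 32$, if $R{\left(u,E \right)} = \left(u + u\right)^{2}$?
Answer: $4804$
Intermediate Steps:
$r{\left(y \right)} = 4 y^{2}$ ($r{\left(y \right)} = \left(2 y\right)^{2} = 4 y^{2}$)
$V{\left(I \right)} = -2$ ($V{\left(I \right)} = 0 - 2 = -2$)
$R{\left(u,E \right)} = 4 u^{2}$ ($R{\left(u,E \right)} = \left(2 u\right)^{2} = 4 u^{2}$)
$R{\left(7,V{\left(0 \right)} \right)} + r{\left(-6 \right)} 32 = 4 \cdot 7^{2} + 4 \left(-6\right)^{2} \cdot 32 = 4 \cdot 49 + 4 \cdot 36 \cdot 32 = 196 + 144 \cdot 32 = 196 + 4608 = 4804$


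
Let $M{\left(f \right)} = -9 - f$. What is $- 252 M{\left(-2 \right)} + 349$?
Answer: $2113$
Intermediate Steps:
$- 252 M{\left(-2 \right)} + 349 = - 252 \left(-9 - -2\right) + 349 = - 252 \left(-9 + 2\right) + 349 = \left(-252\right) \left(-7\right) + 349 = 1764 + 349 = 2113$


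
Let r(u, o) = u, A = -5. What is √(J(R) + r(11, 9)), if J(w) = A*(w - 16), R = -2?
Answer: √101 ≈ 10.050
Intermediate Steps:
J(w) = 80 - 5*w (J(w) = -5*(w - 16) = -5*(-16 + w) = 80 - 5*w)
√(J(R) + r(11, 9)) = √((80 - 5*(-2)) + 11) = √((80 + 10) + 11) = √(90 + 11) = √101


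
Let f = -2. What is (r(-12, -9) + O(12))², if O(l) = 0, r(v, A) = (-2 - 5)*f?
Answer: 196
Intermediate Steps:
r(v, A) = 14 (r(v, A) = (-2 - 5)*(-2) = -7*(-2) = 14)
(r(-12, -9) + O(12))² = (14 + 0)² = 14² = 196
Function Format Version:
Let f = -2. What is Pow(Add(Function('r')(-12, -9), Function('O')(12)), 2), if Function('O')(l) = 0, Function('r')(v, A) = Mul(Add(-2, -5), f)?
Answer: 196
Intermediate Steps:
Function('r')(v, A) = 14 (Function('r')(v, A) = Mul(Add(-2, -5), -2) = Mul(-7, -2) = 14)
Pow(Add(Function('r')(-12, -9), Function('O')(12)), 2) = Pow(Add(14, 0), 2) = Pow(14, 2) = 196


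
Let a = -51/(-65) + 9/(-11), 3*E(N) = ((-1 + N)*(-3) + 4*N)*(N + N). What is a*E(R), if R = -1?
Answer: 32/715 ≈ 0.044755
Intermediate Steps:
E(N) = 2*N*(3 + N)/3 (E(N) = (((-1 + N)*(-3) + 4*N)*(N + N))/3 = (((3 - 3*N) + 4*N)*(2*N))/3 = ((3 + N)*(2*N))/3 = (2*N*(3 + N))/3 = 2*N*(3 + N)/3)
a = -24/715 (a = -51*(-1/65) + 9*(-1/11) = 51/65 - 9/11 = -24/715 ≈ -0.033566)
a*E(R) = -16*(-1)*(3 - 1)/715 = -16*(-1)*2/715 = -24/715*(-4/3) = 32/715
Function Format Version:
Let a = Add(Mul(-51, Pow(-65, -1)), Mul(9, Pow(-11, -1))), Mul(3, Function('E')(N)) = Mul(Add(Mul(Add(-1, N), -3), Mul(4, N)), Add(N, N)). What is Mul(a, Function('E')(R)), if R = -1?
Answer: Rational(32, 715) ≈ 0.044755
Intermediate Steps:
Function('E')(N) = Mul(Rational(2, 3), N, Add(3, N)) (Function('E')(N) = Mul(Rational(1, 3), Mul(Add(Mul(Add(-1, N), -3), Mul(4, N)), Add(N, N))) = Mul(Rational(1, 3), Mul(Add(Add(3, Mul(-3, N)), Mul(4, N)), Mul(2, N))) = Mul(Rational(1, 3), Mul(Add(3, N), Mul(2, N))) = Mul(Rational(1, 3), Mul(2, N, Add(3, N))) = Mul(Rational(2, 3), N, Add(3, N)))
a = Rational(-24, 715) (a = Add(Mul(-51, Rational(-1, 65)), Mul(9, Rational(-1, 11))) = Add(Rational(51, 65), Rational(-9, 11)) = Rational(-24, 715) ≈ -0.033566)
Mul(a, Function('E')(R)) = Mul(Rational(-24, 715), Mul(Rational(2, 3), -1, Add(3, -1))) = Mul(Rational(-24, 715), Mul(Rational(2, 3), -1, 2)) = Mul(Rational(-24, 715), Rational(-4, 3)) = Rational(32, 715)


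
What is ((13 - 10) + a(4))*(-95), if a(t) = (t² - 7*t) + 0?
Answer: 855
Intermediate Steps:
a(t) = t² - 7*t
((13 - 10) + a(4))*(-95) = ((13 - 10) + 4*(-7 + 4))*(-95) = (3 + 4*(-3))*(-95) = (3 - 12)*(-95) = -9*(-95) = 855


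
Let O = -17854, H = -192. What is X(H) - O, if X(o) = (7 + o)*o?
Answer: 53374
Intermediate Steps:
X(o) = o*(7 + o)
X(H) - O = -192*(7 - 192) - 1*(-17854) = -192*(-185) + 17854 = 35520 + 17854 = 53374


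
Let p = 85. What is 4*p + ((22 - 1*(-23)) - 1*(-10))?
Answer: 395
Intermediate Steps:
4*p + ((22 - 1*(-23)) - 1*(-10)) = 4*85 + ((22 - 1*(-23)) - 1*(-10)) = 340 + ((22 + 23) + 10) = 340 + (45 + 10) = 340 + 55 = 395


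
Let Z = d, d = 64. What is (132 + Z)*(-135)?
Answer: -26460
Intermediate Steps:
Z = 64
(132 + Z)*(-135) = (132 + 64)*(-135) = 196*(-135) = -26460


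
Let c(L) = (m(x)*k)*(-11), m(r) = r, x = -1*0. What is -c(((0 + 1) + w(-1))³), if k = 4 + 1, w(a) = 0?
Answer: 0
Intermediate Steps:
x = 0
k = 5
c(L) = 0 (c(L) = (0*5)*(-11) = 0*(-11) = 0)
-c(((0 + 1) + w(-1))³) = -1*0 = 0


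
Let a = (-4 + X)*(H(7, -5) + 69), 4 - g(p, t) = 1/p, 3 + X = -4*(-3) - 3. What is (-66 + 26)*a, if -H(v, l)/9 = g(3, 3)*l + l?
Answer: -22320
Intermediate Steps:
X = 6 (X = -3 + (-4*(-3) - 3) = -3 + (12 - 3) = -3 + 9 = 6)
g(p, t) = 4 - 1/p
H(v, l) = -42*l (H(v, l) = -9*((4 - 1/3)*l + l) = -9*(11*l/3 + l) = -42*l)
a = 558 (a = (-4 + 6)*(-42*(-5) + 69) = 2*(210 + 69) = 2*279 = 558)
(-66 + 26)*a = (-66 + 26)*558 = -40*558 = -22320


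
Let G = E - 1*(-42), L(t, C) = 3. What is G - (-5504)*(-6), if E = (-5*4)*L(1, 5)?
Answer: -33042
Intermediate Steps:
E = -60 (E = -5*4*3 = -20*3 = -60)
G = -18 (G = -60 - 1*(-42) = -60 + 42 = -18)
G - (-5504)*(-6) = -18 - (-5504)*(-6) = -18 - 344*96 = -18 - 33024 = -33042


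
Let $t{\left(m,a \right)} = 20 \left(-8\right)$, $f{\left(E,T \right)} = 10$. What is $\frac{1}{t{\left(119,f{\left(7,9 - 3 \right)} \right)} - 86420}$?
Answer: $- \frac{1}{86580} \approx -1.155 \cdot 10^{-5}$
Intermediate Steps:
$t{\left(m,a \right)} = -160$
$\frac{1}{t{\left(119,f{\left(7,9 - 3 \right)} \right)} - 86420} = \frac{1}{-160 - 86420} = \frac{1}{-86580} = - \frac{1}{86580}$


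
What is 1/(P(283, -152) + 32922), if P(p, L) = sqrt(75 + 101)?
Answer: 16461/541928954 - sqrt(11)/270964477 ≈ 3.0363e-5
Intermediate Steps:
P(p, L) = 4*sqrt(11) (P(p, L) = sqrt(176) = 4*sqrt(11))
1/(P(283, -152) + 32922) = 1/(4*sqrt(11) + 32922) = 1/(32922 + 4*sqrt(11))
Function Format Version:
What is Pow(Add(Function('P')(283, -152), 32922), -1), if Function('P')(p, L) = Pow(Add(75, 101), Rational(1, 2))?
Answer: Add(Rational(16461, 541928954), Mul(Rational(-1, 270964477), Pow(11, Rational(1, 2)))) ≈ 3.0363e-5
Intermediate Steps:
Function('P')(p, L) = Mul(4, Pow(11, Rational(1, 2))) (Function('P')(p, L) = Pow(176, Rational(1, 2)) = Mul(4, Pow(11, Rational(1, 2))))
Pow(Add(Function('P')(283, -152), 32922), -1) = Pow(Add(Mul(4, Pow(11, Rational(1, 2))), 32922), -1) = Pow(Add(32922, Mul(4, Pow(11, Rational(1, 2)))), -1)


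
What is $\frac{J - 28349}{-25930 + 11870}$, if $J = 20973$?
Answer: $\frac{1844}{3515} \approx 0.52461$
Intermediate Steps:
$\frac{J - 28349}{-25930 + 11870} = \frac{20973 - 28349}{-25930 + 11870} = - \frac{7376}{-14060} = \left(-7376\right) \left(- \frac{1}{14060}\right) = \frac{1844}{3515}$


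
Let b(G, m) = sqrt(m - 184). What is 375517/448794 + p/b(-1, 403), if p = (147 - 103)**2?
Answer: 375517/448794 + 1936*sqrt(219)/219 ≈ 131.66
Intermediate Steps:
b(G, m) = sqrt(-184 + m)
p = 1936 (p = 44**2 = 1936)
375517/448794 + p/b(-1, 403) = 375517/448794 + 1936/(sqrt(-184 + 403)) = 375517*(1/448794) + 1936/(sqrt(219)) = 375517/448794 + 1936*(sqrt(219)/219) = 375517/448794 + 1936*sqrt(219)/219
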